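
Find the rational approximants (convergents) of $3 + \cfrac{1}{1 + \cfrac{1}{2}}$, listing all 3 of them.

3/1, 4/1, 11/3

Using the convergent recurrence p_i = a_i*p_{i-1} + p_{i-2}, q_i = a_i*q_{i-1} + q_{i-2} with p_{-2}=0, p_{-1}=1, q_{-2}=1, q_{-1}=0:
  i=0: a_0=3, p_0 = 3*1 + 0 = 3, q_0 = 3*0 + 1 = 1.
  i=1: a_1=1, p_1 = 1*3 + 1 = 4, q_1 = 1*1 + 0 = 1.
  i=2: a_2=2, p_2 = 2*4 + 3 = 11, q_2 = 2*1 + 1 = 3.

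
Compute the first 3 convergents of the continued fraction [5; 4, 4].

Using the convergent recurrence p_i = a_i*p_{i-1} + p_{i-2}, q_i = a_i*q_{i-1} + q_{i-2} with p_{-2}=0, p_{-1}=1, q_{-2}=1, q_{-1}=0:
  i=0: a_0=5, p_0 = 5*1 + 0 = 5, q_0 = 5*0 + 1 = 1.
  i=1: a_1=4, p_1 = 4*5 + 1 = 21, q_1 = 4*1 + 0 = 4.
  i=2: a_2=4, p_2 = 4*21 + 5 = 89, q_2 = 4*4 + 1 = 17.

5/1, 21/4, 89/17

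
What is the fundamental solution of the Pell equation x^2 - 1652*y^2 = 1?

First expand sqrt(1652) as a continued fraction. With x_i = (sqrt(1652) + m_i)/d_i and (m_0, d_0) = (0, 1): a_0 = floor(sqrt(1652)) = 40, since 40^2 = 1600 <= 1652 < 1681 = 41^2.
Iterate m_{i+1} = d_i*a_i - m_i, d_{i+1} = (1652 - m_{i+1}^2)/d_i, a_{i+1} = floor((a_0 + m_{i+1})/d_{i+1}):
  m_1 = 1*40 - 0 = 40, d_1 = (1652 - 40^2)/1 = 52/1 = 52, a_1 = floor((40 + 40)/52) = 1.
  m_2 = 52*1 - 40 = 12, d_2 = (1652 - 12^2)/52 = 1508/52 = 29, a_2 = floor((40 + 12)/29) = 1.
  m_3 = 29*1 - 12 = 17, d_3 = (1652 - 17^2)/29 = 1363/29 = 47, a_3 = floor((40 + 17)/47) = 1.
  m_4 = 47*1 - 17 = 30, d_4 = (1652 - 30^2)/47 = 752/47 = 16, a_4 = floor((40 + 30)/16) = 4.
  m_5 = 16*4 - 30 = 34, d_5 = (1652 - 34^2)/16 = 496/16 = 31, a_5 = floor((40 + 34)/31) = 2.
  m_6 = 31*2 - 34 = 28, d_6 = (1652 - 28^2)/31 = 868/31 = 28, a_6 = floor((40 + 28)/28) = 2.
  m_7 = 28*2 - 28 = 28, d_7 = (1652 - 28^2)/28 = 868/28 = 31, a_7 = floor((40 + 28)/31) = 2.
  m_8 = 31*2 - 28 = 34, d_8 = (1652 - 34^2)/31 = 496/31 = 16, a_8 = floor((40 + 34)/16) = 4.
  m_9 = 16*4 - 34 = 30, d_9 = (1652 - 30^2)/16 = 752/16 = 47, a_9 = floor((40 + 30)/47) = 1.
  m_10 = 47*1 - 30 = 17, d_10 = (1652 - 17^2)/47 = 1363/47 = 29, a_10 = floor((40 + 17)/29) = 1.
  m_11 = 29*1 - 17 = 12, d_11 = (1652 - 12^2)/29 = 1508/29 = 52, a_11 = floor((40 + 12)/52) = 1.
  m_12 = 52*1 - 12 = 40, d_12 = (1652 - 40^2)/52 = 52/52 = 1, a_12 = floor((40 + 40)/1) = 80.
  m_13 = 1*80 - 40 = 40, d_13 = (1652 - 40^2)/1 = 52/1 = 52: (m_13, d_13) = (m_1, d_1) = (40, 52), so from here the quotients repeat a_1, ..., a_12; the period length is 12.
So sqrt(1652) = [40; (1, 1, 1, 4, 2, 2, 2, 4, 1, 1, 1, 80)] with period length k = 12.
k is even, so the fundamental solution of x^2 - 1652y^2 = 1 is (p_{k-1}, q_{k-1}) = (p_11, q_11); compute convergents through index 11.
Convergents (p_i = a_i*p_{i-1} + p_{i-2}, q_i = a_i*q_{i-1} + q_{i-2} with p_{-2}=0, p_{-1}=1, q_{-2}=1, q_{-1}=0):
  i=0: a_0=40, p_0 = 40*1 + 0 = 40, q_0 = 40*0 + 1 = 1.
  i=1: a_1=1, p_1 = 1*40 + 1 = 41, q_1 = 1*1 + 0 = 1.
  i=2: a_2=1, p_2 = 1*41 + 40 = 81, q_2 = 1*1 + 1 = 2.
  i=3: a_3=1, p_3 = 1*81 + 41 = 122, q_3 = 1*2 + 1 = 3.
  i=4: a_4=4, p_4 = 4*122 + 81 = 569, q_4 = 4*3 + 2 = 14.
  i=5: a_5=2, p_5 = 2*569 + 122 = 1260, q_5 = 2*14 + 3 = 31.
  i=6: a_6=2, p_6 = 2*1260 + 569 = 3089, q_6 = 2*31 + 14 = 76.
  i=7: a_7=2, p_7 = 2*3089 + 1260 = 7438, q_7 = 2*76 + 31 = 183.
  i=8: a_8=4, p_8 = 4*7438 + 3089 = 32841, q_8 = 4*183 + 76 = 808.
  i=9: a_9=1, p_9 = 1*32841 + 7438 = 40279, q_9 = 1*808 + 183 = 991.
  i=10: a_10=1, p_10 = 1*40279 + 32841 = 73120, q_10 = 1*991 + 808 = 1799.
  i=11: a_11=1, p_11 = 1*73120 + 40279 = 113399, q_11 = 1*1799 + 991 = 2790.
Check: 113399^2 - 1652*2790^2 = 12859333201 - 12859333200 = 1, so (x, y) = (113399, 2790) solves the equation, and by the theorem it is the least positive solution.

(x, y) = (113399, 2790)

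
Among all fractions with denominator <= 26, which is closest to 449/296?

38/25

Expand x = 449/296 as a continued fraction with the Euclidean algorithm:
  449 = 1*296 + 153, so a_0 = 1.
  296 = 1*153 + 143, so a_1 = 1.
  153 = 1*143 + 10, so a_2 = 1.
  143 = 14*10 + 3, so a_3 = 14.
  10 = 3*3 + 1, so a_4 = 3.
  3 = 3*1 + 0, so a_5 = 3.
so x = [1; 1, 1, 14, 3, 3].
Convergents (p_i = a_i*p_{i-1} + p_{i-2}, q_i = a_i*q_{i-1} + q_{i-2} with p_{-2}=0, p_{-1}=1, q_{-2}=1, q_{-1}=0), until the denominator exceeds 26:
  i=0: a_0=1, p_0 = 1*1 + 0 = 1, q_0 = 1*0 + 1 = 1.
  i=1: a_1=1, p_1 = 1*1 + 1 = 2, q_1 = 1*1 + 0 = 1.
  i=2: a_2=1, p_2 = 1*2 + 1 = 3, q_2 = 1*1 + 1 = 2.
  i=3: a_3=14, p_3 = 14*3 + 2 = 44, q_3 = 14*2 + 1 = 29.
q_3 = 29 > 26, so the last convergent with denominator <= 26 is p_2/q_2 = 3/2.
The closest fraction with denominator <= 26 is either p_2/q_2 or the intermediate fraction (k*p_2 + p_1)/(k*q_2 + q_1) with the largest k >= 1 whose denominator stays <= 26; these approach x as k grows, and every other convergent or intermediate fraction in range is farther away.
Largest k: floor((26 - q_1)/q_2) = floor((26 - 1)/2) = 12.
That gives (12*3 + 2)/(12*2 + 1) = 38/25.
Compare the errors: |x - 3/2| = |449*2 - 3*296|/(296*2) = 10/592, and |x - 38/25| = |449*25 - 38*296|/(296*25) = 23/7400.
Cross-multiplying, 23*592 = 13616 < 74000 = 10*7400, so 23/7400 is smaller: the intermediate fraction 38/25 is closer to x than 3/2.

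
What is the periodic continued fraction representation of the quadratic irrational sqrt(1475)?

Write x_i = (sqrt(1475) + m_i)/d_i with (m_0, d_0) = (0, 1). a_0 = floor(sqrt(1475)) = 38, since 38^2 = 1444 <= 1475 < 1521 = 39^2.
Iterate m_{i+1} = d_i*a_i - m_i, d_{i+1} = (1475 - m_{i+1}^2)/d_i, a_{i+1} = floor((a_0 + m_{i+1})/d_{i+1}):
  m_1 = 1*38 - 0 = 38, d_1 = (1475 - 38^2)/1 = 31/1 = 31, a_1 = floor((38 + 38)/31) = 2.
  m_2 = 31*2 - 38 = 24, d_2 = (1475 - 24^2)/31 = 899/31 = 29, a_2 = floor((38 + 24)/29) = 2.
  m_3 = 29*2 - 24 = 34, d_3 = (1475 - 34^2)/29 = 319/29 = 11, a_3 = floor((38 + 34)/11) = 6.
  m_4 = 11*6 - 34 = 32, d_4 = (1475 - 32^2)/11 = 451/11 = 41, a_4 = floor((38 + 32)/41) = 1.
  m_5 = 41*1 - 32 = 9, d_5 = (1475 - 9^2)/41 = 1394/41 = 34, a_5 = floor((38 + 9)/34) = 1.
  m_6 = 34*1 - 9 = 25, d_6 = (1475 - 25^2)/34 = 850/34 = 25, a_6 = floor((38 + 25)/25) = 2.
  m_7 = 25*2 - 25 = 25, d_7 = (1475 - 25^2)/25 = 850/25 = 34, a_7 = floor((38 + 25)/34) = 1.
  m_8 = 34*1 - 25 = 9, d_8 = (1475 - 9^2)/34 = 1394/34 = 41, a_8 = floor((38 + 9)/41) = 1.
  m_9 = 41*1 - 9 = 32, d_9 = (1475 - 32^2)/41 = 451/41 = 11, a_9 = floor((38 + 32)/11) = 6.
  m_10 = 11*6 - 32 = 34, d_10 = (1475 - 34^2)/11 = 319/11 = 29, a_10 = floor((38 + 34)/29) = 2.
  m_11 = 29*2 - 34 = 24, d_11 = (1475 - 24^2)/29 = 899/29 = 31, a_11 = floor((38 + 24)/31) = 2.
  m_12 = 31*2 - 24 = 38, d_12 = (1475 - 38^2)/31 = 31/31 = 1, a_12 = floor((38 + 38)/1) = 76.
  m_13 = 1*76 - 38 = 38, d_13 = (1475 - 38^2)/1 = 31/1 = 31: (m_13, d_13) = (m_1, d_1) = (38, 31), so from here the quotients repeat a_1, ..., a_12; the period length is 12.
Hence the expansion of sqrt(1475) is a_0 = 38 followed by the repeating block 2, 2, 6, 1, 1, 2, 1, 1, 6, 2, 2, 76 (period 12).

[38; (2, 2, 6, 1, 1, 2, 1, 1, 6, 2, 2, 76)]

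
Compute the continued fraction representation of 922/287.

Run the Euclidean algorithm on 922 and 287; the successive quotients are the partial quotients a_0, a_1, ... (each step inverts the fractional part left over by the previous one):
  922 = 3*287 + 61, so a_0 = 3.
  287 = 4*61 + 43, so a_1 = 4.
  61 = 1*43 + 18, so a_2 = 1.
  43 = 2*18 + 7, so a_3 = 2.
  18 = 2*7 + 4, so a_4 = 2.
  7 = 1*4 + 3, so a_5 = 1.
  4 = 1*3 + 1, so a_6 = 1.
  3 = 3*1 + 0, so a_7 = 3.
The remainder reaches 0 after 8 divisions, so the expansion has 8 partial quotients, read off in order.

[3; 4, 1, 2, 2, 1, 1, 3]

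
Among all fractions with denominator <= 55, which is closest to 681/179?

Expand x = 681/179 as a continued fraction with the Euclidean algorithm:
  681 = 3*179 + 144, so a_0 = 3.
  179 = 1*144 + 35, so a_1 = 1.
  144 = 4*35 + 4, so a_2 = 4.
  35 = 8*4 + 3, so a_3 = 8.
  4 = 1*3 + 1, so a_4 = 1.
  3 = 3*1 + 0, so a_5 = 3.
so x = [3; 1, 4, 8, 1, 3].
Convergents (p_i = a_i*p_{i-1} + p_{i-2}, q_i = a_i*q_{i-1} + q_{i-2} with p_{-2}=0, p_{-1}=1, q_{-2}=1, q_{-1}=0), until the denominator exceeds 55:
  i=0: a_0=3, p_0 = 3*1 + 0 = 3, q_0 = 3*0 + 1 = 1.
  i=1: a_1=1, p_1 = 1*3 + 1 = 4, q_1 = 1*1 + 0 = 1.
  i=2: a_2=4, p_2 = 4*4 + 3 = 19, q_2 = 4*1 + 1 = 5.
  i=3: a_3=8, p_3 = 8*19 + 4 = 156, q_3 = 8*5 + 1 = 41.
  i=4: a_4=1, p_4 = 1*156 + 19 = 175, q_4 = 1*41 + 5 = 46.
  i=5: a_5=3, p_5 = 3*175 + 156 = 681, q_5 = 3*46 + 41 = 179.
q_5 = 179 > 55, so the last convergent with denominator <= 55 is p_4/q_4 = 175/46.
The closest fraction with denominator <= 55 is either p_4/q_4 or the intermediate fraction (k*p_4 + p_3)/(k*q_4 + q_3) with the largest k >= 1 whose denominator stays <= 55; these approach x as k grows, and every other convergent or intermediate fraction in range is farther away.
Largest k: floor((55 - q_3)/q_4) = floor((55 - 41)/46) = 0.
Since k = 0, no intermediate fraction beyond p_4/q_4 has denominator <= 55, so the convergent 175/46 is the closest (its error is |681*46 - 175*179|/(179*46) = 1/8234).

175/46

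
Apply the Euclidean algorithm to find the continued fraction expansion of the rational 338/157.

Run the Euclidean algorithm on 338 and 157; the successive quotients are the partial quotients a_0, a_1, ... (each step inverts the fractional part left over by the previous one):
  338 = 2*157 + 24, so a_0 = 2.
  157 = 6*24 + 13, so a_1 = 6.
  24 = 1*13 + 11, so a_2 = 1.
  13 = 1*11 + 2, so a_3 = 1.
  11 = 5*2 + 1, so a_4 = 5.
  2 = 2*1 + 0, so a_5 = 2.
The remainder reaches 0 after 6 divisions, so the expansion has 6 partial quotients, read off in order.

[2; 6, 1, 1, 5, 2]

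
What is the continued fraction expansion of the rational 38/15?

[2; 1, 1, 7]

Run the Euclidean algorithm on 38 and 15; the successive quotients are the partial quotients a_0, a_1, ... (each step inverts the fractional part left over by the previous one):
  38 = 2*15 + 8, so a_0 = 2.
  15 = 1*8 + 7, so a_1 = 1.
  8 = 1*7 + 1, so a_2 = 1.
  7 = 7*1 + 0, so a_3 = 7.
The remainder reaches 0 after 4 divisions, so the expansion has 4 partial quotients, read off in order.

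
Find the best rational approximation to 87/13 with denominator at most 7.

47/7

Expand x = 87/13 as a continued fraction with the Euclidean algorithm:
  87 = 6*13 + 9, so a_0 = 6.
  13 = 1*9 + 4, so a_1 = 1.
  9 = 2*4 + 1, so a_2 = 2.
  4 = 4*1 + 0, so a_3 = 4.
so x = [6; 1, 2, 4].
Convergents (p_i = a_i*p_{i-1} + p_{i-2}, q_i = a_i*q_{i-1} + q_{i-2} with p_{-2}=0, p_{-1}=1, q_{-2}=1, q_{-1}=0), until the denominator exceeds 7:
  i=0: a_0=6, p_0 = 6*1 + 0 = 6, q_0 = 6*0 + 1 = 1.
  i=1: a_1=1, p_1 = 1*6 + 1 = 7, q_1 = 1*1 + 0 = 1.
  i=2: a_2=2, p_2 = 2*7 + 6 = 20, q_2 = 2*1 + 1 = 3.
  i=3: a_3=4, p_3 = 4*20 + 7 = 87, q_3 = 4*3 + 1 = 13.
q_3 = 13 > 7, so the last convergent with denominator <= 7 is p_2/q_2 = 20/3.
The closest fraction with denominator <= 7 is either p_2/q_2 or the intermediate fraction (k*p_2 + p_1)/(k*q_2 + q_1) with the largest k >= 1 whose denominator stays <= 7; these approach x as k grows, and every other convergent or intermediate fraction in range is farther away.
Largest k: floor((7 - q_1)/q_2) = floor((7 - 1)/3) = 2.
That gives (2*20 + 7)/(2*3 + 1) = 47/7.
Compare the errors: |x - 20/3| = |87*3 - 20*13|/(13*3) = 1/39, and |x - 47/7| = |87*7 - 47*13|/(13*7) = 2/91.
Cross-multiplying, 2*39 = 78 < 91 = 1*91, so 2/91 is smaller: the intermediate fraction 47/7 is closer to x than 20/3.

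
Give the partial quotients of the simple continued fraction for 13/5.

Run the Euclidean algorithm on 13 and 5; the successive quotients are the partial quotients a_0, a_1, ... (each step inverts the fractional part left over by the previous one):
  13 = 2*5 + 3, so a_0 = 2.
  5 = 1*3 + 2, so a_1 = 1.
  3 = 1*2 + 1, so a_2 = 1.
  2 = 2*1 + 0, so a_3 = 2.
The remainder reaches 0 after 4 divisions, so the expansion has 4 partial quotients, read off in order.

[2; 1, 1, 2]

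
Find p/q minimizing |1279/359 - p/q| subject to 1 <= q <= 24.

57/16

Expand x = 1279/359 as a continued fraction with the Euclidean algorithm:
  1279 = 3*359 + 202, so a_0 = 3.
  359 = 1*202 + 157, so a_1 = 1.
  202 = 1*157 + 45, so a_2 = 1.
  157 = 3*45 + 22, so a_3 = 3.
  45 = 2*22 + 1, so a_4 = 2.
  22 = 22*1 + 0, so a_5 = 22.
so x = [3; 1, 1, 3, 2, 22].
Convergents (p_i = a_i*p_{i-1} + p_{i-2}, q_i = a_i*q_{i-1} + q_{i-2} with p_{-2}=0, p_{-1}=1, q_{-2}=1, q_{-1}=0), until the denominator exceeds 24:
  i=0: a_0=3, p_0 = 3*1 + 0 = 3, q_0 = 3*0 + 1 = 1.
  i=1: a_1=1, p_1 = 1*3 + 1 = 4, q_1 = 1*1 + 0 = 1.
  i=2: a_2=1, p_2 = 1*4 + 3 = 7, q_2 = 1*1 + 1 = 2.
  i=3: a_3=3, p_3 = 3*7 + 4 = 25, q_3 = 3*2 + 1 = 7.
  i=4: a_4=2, p_4 = 2*25 + 7 = 57, q_4 = 2*7 + 2 = 16.
  i=5: a_5=22, p_5 = 22*57 + 25 = 1279, q_5 = 22*16 + 7 = 359.
q_5 = 359 > 24, so the last convergent with denominator <= 24 is p_4/q_4 = 57/16.
The closest fraction with denominator <= 24 is either p_4/q_4 or the intermediate fraction (k*p_4 + p_3)/(k*q_4 + q_3) with the largest k >= 1 whose denominator stays <= 24; these approach x as k grows, and every other convergent or intermediate fraction in range is farther away.
Largest k: floor((24 - q_3)/q_4) = floor((24 - 7)/16) = 1.
That gives (1*57 + 25)/(1*16 + 7) = 82/23.
Compare the errors: |x - 57/16| = |1279*16 - 57*359|/(359*16) = 1/5744, and |x - 82/23| = |1279*23 - 82*359|/(359*23) = 21/8257.
Cross-multiplying, 1*8257 = 8257 < 120624 = 21*5744, so 1/5744 is smaller: the convergent 57/16 is closer to x than 82/23.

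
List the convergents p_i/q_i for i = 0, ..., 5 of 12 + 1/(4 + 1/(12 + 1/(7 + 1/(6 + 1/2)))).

12/1, 49/4, 600/49, 4249/347, 26094/2131, 56437/4609

Using the convergent recurrence p_i = a_i*p_{i-1} + p_{i-2}, q_i = a_i*q_{i-1} + q_{i-2} with p_{-2}=0, p_{-1}=1, q_{-2}=1, q_{-1}=0:
  i=0: a_0=12, p_0 = 12*1 + 0 = 12, q_0 = 12*0 + 1 = 1.
  i=1: a_1=4, p_1 = 4*12 + 1 = 49, q_1 = 4*1 + 0 = 4.
  i=2: a_2=12, p_2 = 12*49 + 12 = 600, q_2 = 12*4 + 1 = 49.
  i=3: a_3=7, p_3 = 7*600 + 49 = 4249, q_3 = 7*49 + 4 = 347.
  i=4: a_4=6, p_4 = 6*4249 + 600 = 26094, q_4 = 6*347 + 49 = 2131.
  i=5: a_5=2, p_5 = 2*26094 + 4249 = 56437, q_5 = 2*2131 + 347 = 4609.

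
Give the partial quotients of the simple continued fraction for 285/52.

[5; 2, 12, 2]

Run the Euclidean algorithm on 285 and 52; the successive quotients are the partial quotients a_0, a_1, ... (each step inverts the fractional part left over by the previous one):
  285 = 5*52 + 25, so a_0 = 5.
  52 = 2*25 + 2, so a_1 = 2.
  25 = 12*2 + 1, so a_2 = 12.
  2 = 2*1 + 0, so a_3 = 2.
The remainder reaches 0 after 4 divisions, so the expansion has 4 partial quotients, read off in order.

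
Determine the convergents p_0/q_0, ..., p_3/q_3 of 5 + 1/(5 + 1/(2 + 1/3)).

5/1, 26/5, 57/11, 197/38

Using the convergent recurrence p_i = a_i*p_{i-1} + p_{i-2}, q_i = a_i*q_{i-1} + q_{i-2} with p_{-2}=0, p_{-1}=1, q_{-2}=1, q_{-1}=0:
  i=0: a_0=5, p_0 = 5*1 + 0 = 5, q_0 = 5*0 + 1 = 1.
  i=1: a_1=5, p_1 = 5*5 + 1 = 26, q_1 = 5*1 + 0 = 5.
  i=2: a_2=2, p_2 = 2*26 + 5 = 57, q_2 = 2*5 + 1 = 11.
  i=3: a_3=3, p_3 = 3*57 + 26 = 197, q_3 = 3*11 + 5 = 38.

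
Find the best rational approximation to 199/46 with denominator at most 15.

Expand x = 199/46 as a continued fraction with the Euclidean algorithm:
  199 = 4*46 + 15, so a_0 = 4.
  46 = 3*15 + 1, so a_1 = 3.
  15 = 15*1 + 0, so a_2 = 15.
so x = [4; 3, 15].
Convergents (p_i = a_i*p_{i-1} + p_{i-2}, q_i = a_i*q_{i-1} + q_{i-2} with p_{-2}=0, p_{-1}=1, q_{-2}=1, q_{-1}=0), until the denominator exceeds 15:
  i=0: a_0=4, p_0 = 4*1 + 0 = 4, q_0 = 4*0 + 1 = 1.
  i=1: a_1=3, p_1 = 3*4 + 1 = 13, q_1 = 3*1 + 0 = 3.
  i=2: a_2=15, p_2 = 15*13 + 4 = 199, q_2 = 15*3 + 1 = 46.
q_2 = 46 > 15, so the last convergent with denominator <= 15 is p_1/q_1 = 13/3.
The closest fraction with denominator <= 15 is either p_1/q_1 or the intermediate fraction (k*p_1 + p_0)/(k*q_1 + q_0) with the largest k >= 1 whose denominator stays <= 15; these approach x as k grows, and every other convergent or intermediate fraction in range is farther away.
Largest k: floor((15 - q_0)/q_1) = floor((15 - 1)/3) = 4.
That gives (4*13 + 4)/(4*3 + 1) = 56/13.
Compare the errors: |x - 13/3| = |199*3 - 13*46|/(46*3) = 1/138, and |x - 56/13| = |199*13 - 56*46|/(46*13) = 11/598.
Cross-multiplying, 1*598 = 598 < 1518 = 11*138, so 1/138 is smaller: the convergent 13/3 is closer to x than 56/13.

13/3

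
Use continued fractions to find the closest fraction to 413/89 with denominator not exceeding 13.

Expand x = 413/89 as a continued fraction with the Euclidean algorithm:
  413 = 4*89 + 57, so a_0 = 4.
  89 = 1*57 + 32, so a_1 = 1.
  57 = 1*32 + 25, so a_2 = 1.
  32 = 1*25 + 7, so a_3 = 1.
  25 = 3*7 + 4, so a_4 = 3.
  7 = 1*4 + 3, so a_5 = 1.
  4 = 1*3 + 1, so a_6 = 1.
  3 = 3*1 + 0, so a_7 = 3.
so x = [4; 1, 1, 1, 3, 1, 1, 3].
Convergents (p_i = a_i*p_{i-1} + p_{i-2}, q_i = a_i*q_{i-1} + q_{i-2} with p_{-2}=0, p_{-1}=1, q_{-2}=1, q_{-1}=0), until the denominator exceeds 13:
  i=0: a_0=4, p_0 = 4*1 + 0 = 4, q_0 = 4*0 + 1 = 1.
  i=1: a_1=1, p_1 = 1*4 + 1 = 5, q_1 = 1*1 + 0 = 1.
  i=2: a_2=1, p_2 = 1*5 + 4 = 9, q_2 = 1*1 + 1 = 2.
  i=3: a_3=1, p_3 = 1*9 + 5 = 14, q_3 = 1*2 + 1 = 3.
  i=4: a_4=3, p_4 = 3*14 + 9 = 51, q_4 = 3*3 + 2 = 11.
  i=5: a_5=1, p_5 = 1*51 + 14 = 65, q_5 = 1*11 + 3 = 14.
q_5 = 14 > 13, so the last convergent with denominator <= 13 is p_4/q_4 = 51/11.
The closest fraction with denominator <= 13 is either p_4/q_4 or the intermediate fraction (k*p_4 + p_3)/(k*q_4 + q_3) with the largest k >= 1 whose denominator stays <= 13; these approach x as k grows, and every other convergent or intermediate fraction in range is farther away.
Largest k: floor((13 - q_3)/q_4) = floor((13 - 3)/11) = 0.
Since k = 0, no intermediate fraction beyond p_4/q_4 has denominator <= 13, so the convergent 51/11 is the closest (its error is |413*11 - 51*89|/(89*11) = 4/979).

51/11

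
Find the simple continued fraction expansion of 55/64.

Run the Euclidean algorithm on 55 and 64; the successive quotients are the partial quotients a_0, a_1, ... (each step inverts the fractional part left over by the previous one):
  55 = 0*64 + 55, so a_0 = 0.
  64 = 1*55 + 9, so a_1 = 1.
  55 = 6*9 + 1, so a_2 = 6.
  9 = 9*1 + 0, so a_3 = 9.
The remainder reaches 0 after 4 divisions, so the expansion has 4 partial quotients, read off in order.

[0; 1, 6, 9]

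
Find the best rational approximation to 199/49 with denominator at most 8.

Expand x = 199/49 as a continued fraction with the Euclidean algorithm:
  199 = 4*49 + 3, so a_0 = 4.
  49 = 16*3 + 1, so a_1 = 16.
  3 = 3*1 + 0, so a_2 = 3.
so x = [4; 16, 3].
Convergents (p_i = a_i*p_{i-1} + p_{i-2}, q_i = a_i*q_{i-1} + q_{i-2} with p_{-2}=0, p_{-1}=1, q_{-2}=1, q_{-1}=0), until the denominator exceeds 8:
  i=0: a_0=4, p_0 = 4*1 + 0 = 4, q_0 = 4*0 + 1 = 1.
  i=1: a_1=16, p_1 = 16*4 + 1 = 65, q_1 = 16*1 + 0 = 16.
q_1 = 16 > 8, so the last convergent with denominator <= 8 is p_0/q_0 = 4/1.
The closest fraction with denominator <= 8 is either p_0/q_0 or the intermediate fraction (k*p_0 + p_{-1})/(k*q_0 + q_{-1}) with the largest k >= 1 whose denominator stays <= 8; these approach x as k grows, and every other convergent or intermediate fraction in range is farther away.
Largest k: floor((8 - q_{-1})/q_0) = floor((8 - 0)/1) = 8 (using the seeds p_{-1} = 1, q_{-1} = 0).
That gives (8*4 + 1)/(8*1 + 0) = 33/8.
Compare the errors: |x - 4/1| = |199*1 - 4*49|/(49*1) = 3/49, and |x - 33/8| = |199*8 - 33*49|/(49*8) = 25/392.
Cross-multiplying, 3*392 = 1176 < 1225 = 25*49, so 3/49 is smaller: the convergent 4/1 is closer to x than 33/8.

4/1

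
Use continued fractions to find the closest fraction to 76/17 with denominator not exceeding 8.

Expand x = 76/17 as a continued fraction with the Euclidean algorithm:
  76 = 4*17 + 8, so a_0 = 4.
  17 = 2*8 + 1, so a_1 = 2.
  8 = 8*1 + 0, so a_2 = 8.
so x = [4; 2, 8].
Convergents (p_i = a_i*p_{i-1} + p_{i-2}, q_i = a_i*q_{i-1} + q_{i-2} with p_{-2}=0, p_{-1}=1, q_{-2}=1, q_{-1}=0), until the denominator exceeds 8:
  i=0: a_0=4, p_0 = 4*1 + 0 = 4, q_0 = 4*0 + 1 = 1.
  i=1: a_1=2, p_1 = 2*4 + 1 = 9, q_1 = 2*1 + 0 = 2.
  i=2: a_2=8, p_2 = 8*9 + 4 = 76, q_2 = 8*2 + 1 = 17.
q_2 = 17 > 8, so the last convergent with denominator <= 8 is p_1/q_1 = 9/2.
The closest fraction with denominator <= 8 is either p_1/q_1 or the intermediate fraction (k*p_1 + p_0)/(k*q_1 + q_0) with the largest k >= 1 whose denominator stays <= 8; these approach x as k grows, and every other convergent or intermediate fraction in range is farther away.
Largest k: floor((8 - q_0)/q_1) = floor((8 - 1)/2) = 3.
That gives (3*9 + 4)/(3*2 + 1) = 31/7.
Compare the errors: |x - 9/2| = |76*2 - 9*17|/(17*2) = 1/34, and |x - 31/7| = |76*7 - 31*17|/(17*7) = 5/119.
Cross-multiplying, 1*119 = 119 < 170 = 5*34, so 1/34 is smaller: the convergent 9/2 is closer to x than 31/7.

9/2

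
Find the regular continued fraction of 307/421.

Run the Euclidean algorithm on 307 and 421; the successive quotients are the partial quotients a_0, a_1, ... (each step inverts the fractional part left over by the previous one):
  307 = 0*421 + 307, so a_0 = 0.
  421 = 1*307 + 114, so a_1 = 1.
  307 = 2*114 + 79, so a_2 = 2.
  114 = 1*79 + 35, so a_3 = 1.
  79 = 2*35 + 9, so a_4 = 2.
  35 = 3*9 + 8, so a_5 = 3.
  9 = 1*8 + 1, so a_6 = 1.
  8 = 8*1 + 0, so a_7 = 8.
The remainder reaches 0 after 8 divisions, so the expansion has 8 partial quotients, read off in order.

[0; 1, 2, 1, 2, 3, 1, 8]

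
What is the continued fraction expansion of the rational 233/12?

[19; 2, 2, 2]

Run the Euclidean algorithm on 233 and 12; the successive quotients are the partial quotients a_0, a_1, ... (each step inverts the fractional part left over by the previous one):
  233 = 19*12 + 5, so a_0 = 19.
  12 = 2*5 + 2, so a_1 = 2.
  5 = 2*2 + 1, so a_2 = 2.
  2 = 2*1 + 0, so a_3 = 2.
The remainder reaches 0 after 4 divisions, so the expansion has 4 partial quotients, read off in order.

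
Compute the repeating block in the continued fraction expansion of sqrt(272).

[16; (2, 32)]

Write x_i = (sqrt(272) + m_i)/d_i with (m_0, d_0) = (0, 1). a_0 = floor(sqrt(272)) = 16, since 16^2 = 256 <= 272 < 289 = 17^2.
Iterate m_{i+1} = d_i*a_i - m_i, d_{i+1} = (272 - m_{i+1}^2)/d_i, a_{i+1} = floor((a_0 + m_{i+1})/d_{i+1}):
  m_1 = 1*16 - 0 = 16, d_1 = (272 - 16^2)/1 = 16/1 = 16, a_1 = floor((16 + 16)/16) = 2.
  m_2 = 16*2 - 16 = 16, d_2 = (272 - 16^2)/16 = 16/16 = 1, a_2 = floor((16 + 16)/1) = 32.
  m_3 = 1*32 - 16 = 16, d_3 = (272 - 16^2)/1 = 16/1 = 16: (m_3, d_3) = (m_1, d_1) = (16, 16), so from here the quotients repeat a_1, a_2; the period length is 2.
Hence the expansion of sqrt(272) is a_0 = 16 followed by the repeating block 2, 32 (period 2).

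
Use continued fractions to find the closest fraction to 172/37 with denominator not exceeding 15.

65/14

Expand x = 172/37 as a continued fraction with the Euclidean algorithm:
  172 = 4*37 + 24, so a_0 = 4.
  37 = 1*24 + 13, so a_1 = 1.
  24 = 1*13 + 11, so a_2 = 1.
  13 = 1*11 + 2, so a_3 = 1.
  11 = 5*2 + 1, so a_4 = 5.
  2 = 2*1 + 0, so a_5 = 2.
so x = [4; 1, 1, 1, 5, 2].
Convergents (p_i = a_i*p_{i-1} + p_{i-2}, q_i = a_i*q_{i-1} + q_{i-2} with p_{-2}=0, p_{-1}=1, q_{-2}=1, q_{-1}=0), until the denominator exceeds 15:
  i=0: a_0=4, p_0 = 4*1 + 0 = 4, q_0 = 4*0 + 1 = 1.
  i=1: a_1=1, p_1 = 1*4 + 1 = 5, q_1 = 1*1 + 0 = 1.
  i=2: a_2=1, p_2 = 1*5 + 4 = 9, q_2 = 1*1 + 1 = 2.
  i=3: a_3=1, p_3 = 1*9 + 5 = 14, q_3 = 1*2 + 1 = 3.
  i=4: a_4=5, p_4 = 5*14 + 9 = 79, q_4 = 5*3 + 2 = 17.
q_4 = 17 > 15, so the last convergent with denominator <= 15 is p_3/q_3 = 14/3.
The closest fraction with denominator <= 15 is either p_3/q_3 or the intermediate fraction (k*p_3 + p_2)/(k*q_3 + q_2) with the largest k >= 1 whose denominator stays <= 15; these approach x as k grows, and every other convergent or intermediate fraction in range is farther away.
Largest k: floor((15 - q_2)/q_3) = floor((15 - 2)/3) = 4.
That gives (4*14 + 9)/(4*3 + 2) = 65/14.
Compare the errors: |x - 14/3| = |172*3 - 14*37|/(37*3) = 2/111, and |x - 65/14| = |172*14 - 65*37|/(37*14) = 3/518.
Cross-multiplying, 3*111 = 333 < 1036 = 2*518, so 3/518 is smaller: the intermediate fraction 65/14 is closer to x than 14/3.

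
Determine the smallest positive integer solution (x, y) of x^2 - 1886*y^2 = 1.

First expand sqrt(1886) as a continued fraction. With x_i = (sqrt(1886) + m_i)/d_i and (m_0, d_0) = (0, 1): a_0 = floor(sqrt(1886)) = 43, since 43^2 = 1849 <= 1886 < 1936 = 44^2.
Iterate m_{i+1} = d_i*a_i - m_i, d_{i+1} = (1886 - m_{i+1}^2)/d_i, a_{i+1} = floor((a_0 + m_{i+1})/d_{i+1}):
  m_1 = 1*43 - 0 = 43, d_1 = (1886 - 43^2)/1 = 37/1 = 37, a_1 = floor((43 + 43)/37) = 2.
  m_2 = 37*2 - 43 = 31, d_2 = (1886 - 31^2)/37 = 925/37 = 25, a_2 = floor((43 + 31)/25) = 2.
  m_3 = 25*2 - 31 = 19, d_3 = (1886 - 19^2)/25 = 1525/25 = 61, a_3 = floor((43 + 19)/61) = 1.
  m_4 = 61*1 - 19 = 42, d_4 = (1886 - 42^2)/61 = 122/61 = 2, a_4 = floor((43 + 42)/2) = 42.
  m_5 = 2*42 - 42 = 42, d_5 = (1886 - 42^2)/2 = 122/2 = 61, a_5 = floor((43 + 42)/61) = 1.
  m_6 = 61*1 - 42 = 19, d_6 = (1886 - 19^2)/61 = 1525/61 = 25, a_6 = floor((43 + 19)/25) = 2.
  m_7 = 25*2 - 19 = 31, d_7 = (1886 - 31^2)/25 = 925/25 = 37, a_7 = floor((43 + 31)/37) = 2.
  m_8 = 37*2 - 31 = 43, d_8 = (1886 - 43^2)/37 = 37/37 = 1, a_8 = floor((43 + 43)/1) = 86.
  m_9 = 1*86 - 43 = 43, d_9 = (1886 - 43^2)/1 = 37/1 = 37: (m_9, d_9) = (m_1, d_1) = (43, 37), so from here the quotients repeat a_1, ..., a_8; the period length is 8.
So sqrt(1886) = [43; (2, 2, 1, 42, 1, 2, 2, 86)] with period length k = 8.
k is even, so the fundamental solution of x^2 - 1886y^2 = 1 is (p_{k-1}, q_{k-1}) = (p_7, q_7); compute convergents through index 7.
Convergents (p_i = a_i*p_{i-1} + p_{i-2}, q_i = a_i*q_{i-1} + q_{i-2} with p_{-2}=0, p_{-1}=1, q_{-2}=1, q_{-1}=0):
  i=0: a_0=43, p_0 = 43*1 + 0 = 43, q_0 = 43*0 + 1 = 1.
  i=1: a_1=2, p_1 = 2*43 + 1 = 87, q_1 = 2*1 + 0 = 2.
  i=2: a_2=2, p_2 = 2*87 + 43 = 217, q_2 = 2*2 + 1 = 5.
  i=3: a_3=1, p_3 = 1*217 + 87 = 304, q_3 = 1*5 + 2 = 7.
  i=4: a_4=42, p_4 = 42*304 + 217 = 12985, q_4 = 42*7 + 5 = 299.
  i=5: a_5=1, p_5 = 1*12985 + 304 = 13289, q_5 = 1*299 + 7 = 306.
  i=6: a_6=2, p_6 = 2*13289 + 12985 = 39563, q_6 = 2*306 + 299 = 911.
  i=7: a_7=2, p_7 = 2*39563 + 13289 = 92415, q_7 = 2*911 + 306 = 2128.
Check: 92415^2 - 1886*2128^2 = 8540532225 - 8540532224 = 1, so (x, y) = (92415, 2128) solves the equation, and by the theorem it is the least positive solution.

(x, y) = (92415, 2128)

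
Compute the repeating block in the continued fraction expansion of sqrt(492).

[22; (5, 1, 1, 10, 1, 1, 5, 44)]

Write x_i = (sqrt(492) + m_i)/d_i with (m_0, d_0) = (0, 1). a_0 = floor(sqrt(492)) = 22, since 22^2 = 484 <= 492 < 529 = 23^2.
Iterate m_{i+1} = d_i*a_i - m_i, d_{i+1} = (492 - m_{i+1}^2)/d_i, a_{i+1} = floor((a_0 + m_{i+1})/d_{i+1}):
  m_1 = 1*22 - 0 = 22, d_1 = (492 - 22^2)/1 = 8/1 = 8, a_1 = floor((22 + 22)/8) = 5.
  m_2 = 8*5 - 22 = 18, d_2 = (492 - 18^2)/8 = 168/8 = 21, a_2 = floor((22 + 18)/21) = 1.
  m_3 = 21*1 - 18 = 3, d_3 = (492 - 3^2)/21 = 483/21 = 23, a_3 = floor((22 + 3)/23) = 1.
  m_4 = 23*1 - 3 = 20, d_4 = (492 - 20^2)/23 = 92/23 = 4, a_4 = floor((22 + 20)/4) = 10.
  m_5 = 4*10 - 20 = 20, d_5 = (492 - 20^2)/4 = 92/4 = 23, a_5 = floor((22 + 20)/23) = 1.
  m_6 = 23*1 - 20 = 3, d_6 = (492 - 3^2)/23 = 483/23 = 21, a_6 = floor((22 + 3)/21) = 1.
  m_7 = 21*1 - 3 = 18, d_7 = (492 - 18^2)/21 = 168/21 = 8, a_7 = floor((22 + 18)/8) = 5.
  m_8 = 8*5 - 18 = 22, d_8 = (492 - 22^2)/8 = 8/8 = 1, a_8 = floor((22 + 22)/1) = 44.
  m_9 = 1*44 - 22 = 22, d_9 = (492 - 22^2)/1 = 8/1 = 8: (m_9, d_9) = (m_1, d_1) = (22, 8), so from here the quotients repeat a_1, ..., a_8; the period length is 8.
Hence the expansion of sqrt(492) is a_0 = 22 followed by the repeating block 5, 1, 1, 10, 1, 1, 5, 44 (period 8).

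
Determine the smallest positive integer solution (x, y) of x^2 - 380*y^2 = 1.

(x, y) = (39, 2)

First expand sqrt(380) as a continued fraction. With x_i = (sqrt(380) + m_i)/d_i and (m_0, d_0) = (0, 1): a_0 = floor(sqrt(380)) = 19, since 19^2 = 361 <= 380 < 400 = 20^2.
Iterate m_{i+1} = d_i*a_i - m_i, d_{i+1} = (380 - m_{i+1}^2)/d_i, a_{i+1} = floor((a_0 + m_{i+1})/d_{i+1}):
  m_1 = 1*19 - 0 = 19, d_1 = (380 - 19^2)/1 = 19/1 = 19, a_1 = floor((19 + 19)/19) = 2.
  m_2 = 19*2 - 19 = 19, d_2 = (380 - 19^2)/19 = 19/19 = 1, a_2 = floor((19 + 19)/1) = 38.
  m_3 = 1*38 - 19 = 19, d_3 = (380 - 19^2)/1 = 19/1 = 19: (m_3, d_3) = (m_1, d_1) = (19, 19), so from here the quotients repeat a_1, a_2; the period length is 2.
So sqrt(380) = [19; (2, 38)] with period length k = 2.
k is even, so the fundamental solution of x^2 - 380y^2 = 1 is (p_{k-1}, q_{k-1}) = (p_1, q_1); compute convergents through index 1.
Convergents (p_i = a_i*p_{i-1} + p_{i-2}, q_i = a_i*q_{i-1} + q_{i-2} with p_{-2}=0, p_{-1}=1, q_{-2}=1, q_{-1}=0):
  i=0: a_0=19, p_0 = 19*1 + 0 = 19, q_0 = 19*0 + 1 = 1.
  i=1: a_1=2, p_1 = 2*19 + 1 = 39, q_1 = 2*1 + 0 = 2.
Check: 39^2 - 380*2^2 = 1521 - 1520 = 1, so (x, y) = (39, 2) solves the equation, and by the theorem it is the least positive solution.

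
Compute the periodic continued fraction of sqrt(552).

Write x_i = (sqrt(552) + m_i)/d_i with (m_0, d_0) = (0, 1). a_0 = floor(sqrt(552)) = 23, since 23^2 = 529 <= 552 < 576 = 24^2.
Iterate m_{i+1} = d_i*a_i - m_i, d_{i+1} = (552 - m_{i+1}^2)/d_i, a_{i+1} = floor((a_0 + m_{i+1})/d_{i+1}):
  m_1 = 1*23 - 0 = 23, d_1 = (552 - 23^2)/1 = 23/1 = 23, a_1 = floor((23 + 23)/23) = 2.
  m_2 = 23*2 - 23 = 23, d_2 = (552 - 23^2)/23 = 23/23 = 1, a_2 = floor((23 + 23)/1) = 46.
  m_3 = 1*46 - 23 = 23, d_3 = (552 - 23^2)/1 = 23/1 = 23: (m_3, d_3) = (m_1, d_1) = (23, 23), so from here the quotients repeat a_1, a_2; the period length is 2.
Hence the expansion of sqrt(552) is a_0 = 23 followed by the repeating block 2, 46 (period 2).

[23; (2, 46)]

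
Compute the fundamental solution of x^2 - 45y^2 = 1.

First expand sqrt(45) as a continued fraction. With x_i = (sqrt(45) + m_i)/d_i and (m_0, d_0) = (0, 1): a_0 = floor(sqrt(45)) = 6, since 6^2 = 36 <= 45 < 49 = 7^2.
Iterate m_{i+1} = d_i*a_i - m_i, d_{i+1} = (45 - m_{i+1}^2)/d_i, a_{i+1} = floor((a_0 + m_{i+1})/d_{i+1}):
  m_1 = 1*6 - 0 = 6, d_1 = (45 - 6^2)/1 = 9/1 = 9, a_1 = floor((6 + 6)/9) = 1.
  m_2 = 9*1 - 6 = 3, d_2 = (45 - 3^2)/9 = 36/9 = 4, a_2 = floor((6 + 3)/4) = 2.
  m_3 = 4*2 - 3 = 5, d_3 = (45 - 5^2)/4 = 20/4 = 5, a_3 = floor((6 + 5)/5) = 2.
  m_4 = 5*2 - 5 = 5, d_4 = (45 - 5^2)/5 = 20/5 = 4, a_4 = floor((6 + 5)/4) = 2.
  m_5 = 4*2 - 5 = 3, d_5 = (45 - 3^2)/4 = 36/4 = 9, a_5 = floor((6 + 3)/9) = 1.
  m_6 = 9*1 - 3 = 6, d_6 = (45 - 6^2)/9 = 9/9 = 1, a_6 = floor((6 + 6)/1) = 12.
  m_7 = 1*12 - 6 = 6, d_7 = (45 - 6^2)/1 = 9/1 = 9: (m_7, d_7) = (m_1, d_1) = (6, 9), so from here the quotients repeat a_1, ..., a_6; the period length is 6.
So sqrt(45) = [6; (1, 2, 2, 2, 1, 12)] with period length k = 6.
k is even, so the fundamental solution of x^2 - 45y^2 = 1 is (p_{k-1}, q_{k-1}) = (p_5, q_5); compute convergents through index 5.
Convergents (p_i = a_i*p_{i-1} + p_{i-2}, q_i = a_i*q_{i-1} + q_{i-2} with p_{-2}=0, p_{-1}=1, q_{-2}=1, q_{-1}=0):
  i=0: a_0=6, p_0 = 6*1 + 0 = 6, q_0 = 6*0 + 1 = 1.
  i=1: a_1=1, p_1 = 1*6 + 1 = 7, q_1 = 1*1 + 0 = 1.
  i=2: a_2=2, p_2 = 2*7 + 6 = 20, q_2 = 2*1 + 1 = 3.
  i=3: a_3=2, p_3 = 2*20 + 7 = 47, q_3 = 2*3 + 1 = 7.
  i=4: a_4=2, p_4 = 2*47 + 20 = 114, q_4 = 2*7 + 3 = 17.
  i=5: a_5=1, p_5 = 1*114 + 47 = 161, q_5 = 1*17 + 7 = 24.
Check: 161^2 - 45*24^2 = 25921 - 25920 = 1, so (x, y) = (161, 24) solves the equation, and by the theorem it is the least positive solution.

(x, y) = (161, 24)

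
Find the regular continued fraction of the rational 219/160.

Run the Euclidean algorithm on 219 and 160; the successive quotients are the partial quotients a_0, a_1, ... (each step inverts the fractional part left over by the previous one):
  219 = 1*160 + 59, so a_0 = 1.
  160 = 2*59 + 42, so a_1 = 2.
  59 = 1*42 + 17, so a_2 = 1.
  42 = 2*17 + 8, so a_3 = 2.
  17 = 2*8 + 1, so a_4 = 2.
  8 = 8*1 + 0, so a_5 = 8.
The remainder reaches 0 after 6 divisions, so the expansion has 6 partial quotients, read off in order.

[1; 2, 1, 2, 2, 8]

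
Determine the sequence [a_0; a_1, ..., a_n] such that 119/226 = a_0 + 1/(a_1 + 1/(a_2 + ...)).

Run the Euclidean algorithm on 119 and 226; the successive quotients are the partial quotients a_0, a_1, ... (each step inverts the fractional part left over by the previous one):
  119 = 0*226 + 119, so a_0 = 0.
  226 = 1*119 + 107, so a_1 = 1.
  119 = 1*107 + 12, so a_2 = 1.
  107 = 8*12 + 11, so a_3 = 8.
  12 = 1*11 + 1, so a_4 = 1.
  11 = 11*1 + 0, so a_5 = 11.
The remainder reaches 0 after 6 divisions, so the expansion has 6 partial quotients, read off in order.

[0; 1, 1, 8, 1, 11]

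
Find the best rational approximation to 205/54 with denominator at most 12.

Expand x = 205/54 as a continued fraction with the Euclidean algorithm:
  205 = 3*54 + 43, so a_0 = 3.
  54 = 1*43 + 11, so a_1 = 1.
  43 = 3*11 + 10, so a_2 = 3.
  11 = 1*10 + 1, so a_3 = 1.
  10 = 10*1 + 0, so a_4 = 10.
so x = [3; 1, 3, 1, 10].
Convergents (p_i = a_i*p_{i-1} + p_{i-2}, q_i = a_i*q_{i-1} + q_{i-2} with p_{-2}=0, p_{-1}=1, q_{-2}=1, q_{-1}=0), until the denominator exceeds 12:
  i=0: a_0=3, p_0 = 3*1 + 0 = 3, q_0 = 3*0 + 1 = 1.
  i=1: a_1=1, p_1 = 1*3 + 1 = 4, q_1 = 1*1 + 0 = 1.
  i=2: a_2=3, p_2 = 3*4 + 3 = 15, q_2 = 3*1 + 1 = 4.
  i=3: a_3=1, p_3 = 1*15 + 4 = 19, q_3 = 1*4 + 1 = 5.
  i=4: a_4=10, p_4 = 10*19 + 15 = 205, q_4 = 10*5 + 4 = 54.
q_4 = 54 > 12, so the last convergent with denominator <= 12 is p_3/q_3 = 19/5.
The closest fraction with denominator <= 12 is either p_3/q_3 or the intermediate fraction (k*p_3 + p_2)/(k*q_3 + q_2) with the largest k >= 1 whose denominator stays <= 12; these approach x as k grows, and every other convergent or intermediate fraction in range is farther away.
Largest k: floor((12 - q_2)/q_3) = floor((12 - 4)/5) = 1.
That gives (1*19 + 15)/(1*5 + 4) = 34/9.
Compare the errors: |x - 19/5| = |205*5 - 19*54|/(54*5) = 1/270, and |x - 34/9| = |205*9 - 34*54|/(54*9) = 9/486.
Cross-multiplying, 1*486 = 486 < 2430 = 9*270, so 1/270 is smaller: the convergent 19/5 is closer to x than 34/9.

19/5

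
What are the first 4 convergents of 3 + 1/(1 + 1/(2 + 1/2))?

Using the convergent recurrence p_i = a_i*p_{i-1} + p_{i-2}, q_i = a_i*q_{i-1} + q_{i-2} with p_{-2}=0, p_{-1}=1, q_{-2}=1, q_{-1}=0:
  i=0: a_0=3, p_0 = 3*1 + 0 = 3, q_0 = 3*0 + 1 = 1.
  i=1: a_1=1, p_1 = 1*3 + 1 = 4, q_1 = 1*1 + 0 = 1.
  i=2: a_2=2, p_2 = 2*4 + 3 = 11, q_2 = 2*1 + 1 = 3.
  i=3: a_3=2, p_3 = 2*11 + 4 = 26, q_3 = 2*3 + 1 = 7.

3/1, 4/1, 11/3, 26/7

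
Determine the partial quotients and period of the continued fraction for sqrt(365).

Write x_i = (sqrt(365) + m_i)/d_i with (m_0, d_0) = (0, 1). a_0 = floor(sqrt(365)) = 19, since 19^2 = 361 <= 365 < 400 = 20^2.
Iterate m_{i+1} = d_i*a_i - m_i, d_{i+1} = (365 - m_{i+1}^2)/d_i, a_{i+1} = floor((a_0 + m_{i+1})/d_{i+1}):
  m_1 = 1*19 - 0 = 19, d_1 = (365 - 19^2)/1 = 4/1 = 4, a_1 = floor((19 + 19)/4) = 9.
  m_2 = 4*9 - 19 = 17, d_2 = (365 - 17^2)/4 = 76/4 = 19, a_2 = floor((19 + 17)/19) = 1.
  m_3 = 19*1 - 17 = 2, d_3 = (365 - 2^2)/19 = 361/19 = 19, a_3 = floor((19 + 2)/19) = 1.
  m_4 = 19*1 - 2 = 17, d_4 = (365 - 17^2)/19 = 76/19 = 4, a_4 = floor((19 + 17)/4) = 9.
  m_5 = 4*9 - 17 = 19, d_5 = (365 - 19^2)/4 = 4/4 = 1, a_5 = floor((19 + 19)/1) = 38.
  m_6 = 1*38 - 19 = 19, d_6 = (365 - 19^2)/1 = 4/1 = 4: (m_6, d_6) = (m_1, d_1) = (19, 4), so from here the quotients repeat a_1, ..., a_5; the period length is 5.
Hence the expansion of sqrt(365) is a_0 = 19 followed by the repeating block 9, 1, 1, 9, 38 (period 5).

[19; (9, 1, 1, 9, 38)]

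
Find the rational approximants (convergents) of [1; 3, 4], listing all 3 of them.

Using the convergent recurrence p_i = a_i*p_{i-1} + p_{i-2}, q_i = a_i*q_{i-1} + q_{i-2} with p_{-2}=0, p_{-1}=1, q_{-2}=1, q_{-1}=0:
  i=0: a_0=1, p_0 = 1*1 + 0 = 1, q_0 = 1*0 + 1 = 1.
  i=1: a_1=3, p_1 = 3*1 + 1 = 4, q_1 = 3*1 + 0 = 3.
  i=2: a_2=4, p_2 = 4*4 + 1 = 17, q_2 = 4*3 + 1 = 13.

1/1, 4/3, 17/13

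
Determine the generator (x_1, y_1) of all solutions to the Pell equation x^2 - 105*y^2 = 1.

(x, y) = (41, 4)

First expand sqrt(105) as a continued fraction. With x_i = (sqrt(105) + m_i)/d_i and (m_0, d_0) = (0, 1): a_0 = floor(sqrt(105)) = 10, since 10^2 = 100 <= 105 < 121 = 11^2.
Iterate m_{i+1} = d_i*a_i - m_i, d_{i+1} = (105 - m_{i+1}^2)/d_i, a_{i+1} = floor((a_0 + m_{i+1})/d_{i+1}):
  m_1 = 1*10 - 0 = 10, d_1 = (105 - 10^2)/1 = 5/1 = 5, a_1 = floor((10 + 10)/5) = 4.
  m_2 = 5*4 - 10 = 10, d_2 = (105 - 10^2)/5 = 5/5 = 1, a_2 = floor((10 + 10)/1) = 20.
  m_3 = 1*20 - 10 = 10, d_3 = (105 - 10^2)/1 = 5/1 = 5: (m_3, d_3) = (m_1, d_1) = (10, 5), so from here the quotients repeat a_1, a_2; the period length is 2.
So sqrt(105) = [10; (4, 20)] with period length k = 2.
k is even, so the fundamental solution of x^2 - 105y^2 = 1 is (p_{k-1}, q_{k-1}) = (p_1, q_1); compute convergents through index 1.
Convergents (p_i = a_i*p_{i-1} + p_{i-2}, q_i = a_i*q_{i-1} + q_{i-2} with p_{-2}=0, p_{-1}=1, q_{-2}=1, q_{-1}=0):
  i=0: a_0=10, p_0 = 10*1 + 0 = 10, q_0 = 10*0 + 1 = 1.
  i=1: a_1=4, p_1 = 4*10 + 1 = 41, q_1 = 4*1 + 0 = 4.
Check: 41^2 - 105*4^2 = 1681 - 1680 = 1, so (x, y) = (41, 4) solves the equation, and by the theorem it is the least positive solution.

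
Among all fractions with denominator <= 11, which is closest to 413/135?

34/11

Expand x = 413/135 as a continued fraction with the Euclidean algorithm:
  413 = 3*135 + 8, so a_0 = 3.
  135 = 16*8 + 7, so a_1 = 16.
  8 = 1*7 + 1, so a_2 = 1.
  7 = 7*1 + 0, so a_3 = 7.
so x = [3; 16, 1, 7].
Convergents (p_i = a_i*p_{i-1} + p_{i-2}, q_i = a_i*q_{i-1} + q_{i-2} with p_{-2}=0, p_{-1}=1, q_{-2}=1, q_{-1}=0), until the denominator exceeds 11:
  i=0: a_0=3, p_0 = 3*1 + 0 = 3, q_0 = 3*0 + 1 = 1.
  i=1: a_1=16, p_1 = 16*3 + 1 = 49, q_1 = 16*1 + 0 = 16.
q_1 = 16 > 11, so the last convergent with denominator <= 11 is p_0/q_0 = 3/1.
The closest fraction with denominator <= 11 is either p_0/q_0 or the intermediate fraction (k*p_0 + p_{-1})/(k*q_0 + q_{-1}) with the largest k >= 1 whose denominator stays <= 11; these approach x as k grows, and every other convergent or intermediate fraction in range is farther away.
Largest k: floor((11 - q_{-1})/q_0) = floor((11 - 0)/1) = 11 (using the seeds p_{-1} = 1, q_{-1} = 0).
That gives (11*3 + 1)/(11*1 + 0) = 34/11.
Compare the errors: |x - 3/1| = |413*1 - 3*135|/(135*1) = 8/135, and |x - 34/11| = |413*11 - 34*135|/(135*11) = 47/1485.
Cross-multiplying, 47*135 = 6345 < 11880 = 8*1485, so 47/1485 is smaller: the intermediate fraction 34/11 is closer to x than 3/1.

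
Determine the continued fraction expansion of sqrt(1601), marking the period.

[40; (80)]

Write x_i = (sqrt(1601) + m_i)/d_i with (m_0, d_0) = (0, 1). a_0 = floor(sqrt(1601)) = 40, since 40^2 = 1600 <= 1601 < 1681 = 41^2.
Iterate m_{i+1} = d_i*a_i - m_i, d_{i+1} = (1601 - m_{i+1}^2)/d_i, a_{i+1} = floor((a_0 + m_{i+1})/d_{i+1}):
  m_1 = 1*40 - 0 = 40, d_1 = (1601 - 40^2)/1 = 1/1 = 1, a_1 = floor((40 + 40)/1) = 80.
  m_2 = 1*80 - 40 = 40, d_2 = (1601 - 40^2)/1 = 1/1 = 1: (m_2, d_2) = (m_1, d_1) = (40, 1), so from here the quotient a_1 repeats; the period length is 1.
Hence the expansion of sqrt(1601) is a_0 = 40 followed by the repeating block 80 (period 1).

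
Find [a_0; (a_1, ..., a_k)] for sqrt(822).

Write x_i = (sqrt(822) + m_i)/d_i with (m_0, d_0) = (0, 1). a_0 = floor(sqrt(822)) = 28, since 28^2 = 784 <= 822 < 841 = 29^2.
Iterate m_{i+1} = d_i*a_i - m_i, d_{i+1} = (822 - m_{i+1}^2)/d_i, a_{i+1} = floor((a_0 + m_{i+1})/d_{i+1}):
  m_1 = 1*28 - 0 = 28, d_1 = (822 - 28^2)/1 = 38/1 = 38, a_1 = floor((28 + 28)/38) = 1.
  m_2 = 38*1 - 28 = 10, d_2 = (822 - 10^2)/38 = 722/38 = 19, a_2 = floor((28 + 10)/19) = 2.
  m_3 = 19*2 - 10 = 28, d_3 = (822 - 28^2)/19 = 38/19 = 2, a_3 = floor((28 + 28)/2) = 28.
  m_4 = 2*28 - 28 = 28, d_4 = (822 - 28^2)/2 = 38/2 = 19, a_4 = floor((28 + 28)/19) = 2.
  m_5 = 19*2 - 28 = 10, d_5 = (822 - 10^2)/19 = 722/19 = 38, a_5 = floor((28 + 10)/38) = 1.
  m_6 = 38*1 - 10 = 28, d_6 = (822 - 28^2)/38 = 38/38 = 1, a_6 = floor((28 + 28)/1) = 56.
  m_7 = 1*56 - 28 = 28, d_7 = (822 - 28^2)/1 = 38/1 = 38: (m_7, d_7) = (m_1, d_1) = (28, 38), so from here the quotients repeat a_1, ..., a_6; the period length is 6.
Hence the expansion of sqrt(822) is a_0 = 28 followed by the repeating block 1, 2, 28, 2, 1, 56 (period 6).

[28; (1, 2, 28, 2, 1, 56)]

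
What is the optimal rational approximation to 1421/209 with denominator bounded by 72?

Expand x = 1421/209 as a continued fraction with the Euclidean algorithm:
  1421 = 6*209 + 167, so a_0 = 6.
  209 = 1*167 + 42, so a_1 = 1.
  167 = 3*42 + 41, so a_2 = 3.
  42 = 1*41 + 1, so a_3 = 1.
  41 = 41*1 + 0, so a_4 = 41.
so x = [6; 1, 3, 1, 41].
Convergents (p_i = a_i*p_{i-1} + p_{i-2}, q_i = a_i*q_{i-1} + q_{i-2} with p_{-2}=0, p_{-1}=1, q_{-2}=1, q_{-1}=0), until the denominator exceeds 72:
  i=0: a_0=6, p_0 = 6*1 + 0 = 6, q_0 = 6*0 + 1 = 1.
  i=1: a_1=1, p_1 = 1*6 + 1 = 7, q_1 = 1*1 + 0 = 1.
  i=2: a_2=3, p_2 = 3*7 + 6 = 27, q_2 = 3*1 + 1 = 4.
  i=3: a_3=1, p_3 = 1*27 + 7 = 34, q_3 = 1*4 + 1 = 5.
  i=4: a_4=41, p_4 = 41*34 + 27 = 1421, q_4 = 41*5 + 4 = 209.
q_4 = 209 > 72, so the last convergent with denominator <= 72 is p_3/q_3 = 34/5.
The closest fraction with denominator <= 72 is either p_3/q_3 or the intermediate fraction (k*p_3 + p_2)/(k*q_3 + q_2) with the largest k >= 1 whose denominator stays <= 72; these approach x as k grows, and every other convergent or intermediate fraction in range is farther away.
Largest k: floor((72 - q_2)/q_3) = floor((72 - 4)/5) = 13.
That gives (13*34 + 27)/(13*5 + 4) = 469/69.
Compare the errors: |x - 34/5| = |1421*5 - 34*209|/(209*5) = 1/1045, and |x - 469/69| = |1421*69 - 469*209|/(209*69) = 28/14421.
Cross-multiplying, 1*14421 = 14421 < 29260 = 28*1045, so 1/1045 is smaller: the convergent 34/5 is closer to x than 469/69.

34/5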